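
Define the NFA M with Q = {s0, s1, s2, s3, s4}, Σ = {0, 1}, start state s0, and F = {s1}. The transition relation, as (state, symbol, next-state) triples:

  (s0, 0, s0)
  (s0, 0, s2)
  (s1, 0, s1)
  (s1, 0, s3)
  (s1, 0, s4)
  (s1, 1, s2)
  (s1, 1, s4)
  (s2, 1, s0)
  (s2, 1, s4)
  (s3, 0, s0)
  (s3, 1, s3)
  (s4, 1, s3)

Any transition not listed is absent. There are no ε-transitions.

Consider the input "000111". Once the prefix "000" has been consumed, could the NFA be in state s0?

Yes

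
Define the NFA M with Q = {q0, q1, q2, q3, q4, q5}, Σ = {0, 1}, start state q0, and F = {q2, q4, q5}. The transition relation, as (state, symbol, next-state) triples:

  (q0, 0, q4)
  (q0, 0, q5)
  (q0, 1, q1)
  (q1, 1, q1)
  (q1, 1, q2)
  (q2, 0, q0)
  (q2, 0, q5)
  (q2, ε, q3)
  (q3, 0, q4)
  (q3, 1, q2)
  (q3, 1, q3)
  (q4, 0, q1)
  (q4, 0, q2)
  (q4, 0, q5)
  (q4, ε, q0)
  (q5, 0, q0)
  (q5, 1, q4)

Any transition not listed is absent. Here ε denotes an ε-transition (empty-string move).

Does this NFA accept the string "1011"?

Start in {q0}.
Read '1': {q0} → {q1}.
Read '0': {q1} → ∅.
The set is empty and remains empty for the remaining 2 symbols.
The final set ∅ contains no accepting state.

No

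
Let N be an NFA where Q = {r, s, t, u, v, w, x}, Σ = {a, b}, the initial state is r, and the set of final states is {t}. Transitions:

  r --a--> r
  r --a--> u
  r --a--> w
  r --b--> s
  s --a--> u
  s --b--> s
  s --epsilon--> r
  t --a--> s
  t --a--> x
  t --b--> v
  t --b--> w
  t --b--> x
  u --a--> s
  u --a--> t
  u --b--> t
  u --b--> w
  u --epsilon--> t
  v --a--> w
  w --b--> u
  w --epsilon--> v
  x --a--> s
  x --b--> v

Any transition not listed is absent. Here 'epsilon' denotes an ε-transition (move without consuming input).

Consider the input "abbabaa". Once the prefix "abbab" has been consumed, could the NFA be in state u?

Yes

Start in {r}.
Read 'a': {r} → {r, t, u, v, w}.
Read 'b': {r, t, u, v, w} → {r, s, t, u, v, w, x}.
Read 'b': {r, s, t, u, v, w, x} → {r, s, t, u, v, w, x}.
Read 'a': {r, s, t, u, v, w, x} → {r, s, t, u, v, w, x}.
Read 'b': {r, s, t, u, v, w, x} → {r, s, t, u, v, w, x}.
State u is in {r, s, t, u, v, w, x}.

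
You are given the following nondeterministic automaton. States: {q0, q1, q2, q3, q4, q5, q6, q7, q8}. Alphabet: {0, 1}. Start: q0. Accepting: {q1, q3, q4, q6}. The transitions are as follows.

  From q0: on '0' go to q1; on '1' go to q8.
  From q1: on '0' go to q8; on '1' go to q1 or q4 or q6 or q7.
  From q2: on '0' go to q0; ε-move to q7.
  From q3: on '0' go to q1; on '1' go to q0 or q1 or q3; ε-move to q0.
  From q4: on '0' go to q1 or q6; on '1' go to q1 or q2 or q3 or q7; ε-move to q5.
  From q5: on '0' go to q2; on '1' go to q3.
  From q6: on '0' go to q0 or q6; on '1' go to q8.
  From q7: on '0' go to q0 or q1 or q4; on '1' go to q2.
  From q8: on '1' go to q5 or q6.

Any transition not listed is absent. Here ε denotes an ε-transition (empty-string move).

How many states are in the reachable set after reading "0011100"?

Start in {q0}.
Read '0': q0→{q1}; now {q1}.
Read '0': q1→{q8}; now {q8}.
Read '1': q8→{q5, q6}; now {q5, q6}.
Read '1': q5→{q3}, q6→{q8}; union {q3, q8}; ε-closure = {q0, q3, q8}.
Read '1': q0→{q8}, q3→{q0, q1, q3}, q8→{q5, q6}; now {q0, q1, q3, q5, q6, q8}.
Read '0': q0→{q1}, q1→{q8}, q3→{q1}, q5→{q2}, q6→{q0, q6}, q8→∅; union {q0, q1, q2, q6, q8}; ε-closure = {q0, q1, q2, q6, q7, q8}.
Read '0': q0→{q1}, q1→{q8}, q2→{q0}, q6→{q0, q6}, q7→{q0, q1, q4}, q8→∅; union {q0, q1, q4, q6, q8}; ε-closure = {q0, q1, q4, q5, q6, q8}.
That set has 6 states.

6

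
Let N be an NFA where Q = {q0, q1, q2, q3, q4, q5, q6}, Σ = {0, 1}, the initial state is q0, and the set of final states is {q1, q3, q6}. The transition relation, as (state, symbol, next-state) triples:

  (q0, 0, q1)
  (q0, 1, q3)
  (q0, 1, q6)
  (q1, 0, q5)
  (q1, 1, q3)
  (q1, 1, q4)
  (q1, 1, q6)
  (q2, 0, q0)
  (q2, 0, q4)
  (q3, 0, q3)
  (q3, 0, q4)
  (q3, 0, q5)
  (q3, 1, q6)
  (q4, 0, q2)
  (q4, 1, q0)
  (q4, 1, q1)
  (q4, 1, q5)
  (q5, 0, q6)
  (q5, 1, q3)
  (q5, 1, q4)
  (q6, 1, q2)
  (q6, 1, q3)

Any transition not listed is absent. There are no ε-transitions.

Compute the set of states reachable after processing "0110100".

{q0, q1, q2, q3, q4, q5, q6}

Start in {q0}.
Read '0': q0→{q1}; now {q1}.
Read '1': q1→{q3, q4, q6}; now {q3, q4, q6}.
Read '1': q3→{q6}, q4→{q0, q1, q5}, q6→{q2, q3}; now {q0, q1, q2, q3, q5, q6}.
Read '0': q0→{q1}, q1→{q5}, q2→{q0, q4}, q3→{q3, q4, q5}, q5→{q6}, q6→∅; now {q0, q1, q3, q4, q5, q6}.
Read '1': q0→{q3, q6}, q1→{q3, q4, q6}, q3→{q6}, q4→{q0, q1, q5}, q5→{q3, q4}, q6→{q2, q3}; now {q0, q1, q2, q3, q4, q5, q6}.
Read '0': q0→{q1}, q1→{q5}, q2→{q0, q4}, q3→{q3, q4, q5}, q4→{q2}, q5→{q6}, q6→∅; now {q0, q1, q2, q3, q4, q5, q6}.
Read '0': q0→{q1}, q1→{q5}, q2→{q0, q4}, q3→{q3, q4, q5}, q4→{q2}, q5→{q6}, q6→∅; now {q0, q1, q2, q3, q4, q5, q6}.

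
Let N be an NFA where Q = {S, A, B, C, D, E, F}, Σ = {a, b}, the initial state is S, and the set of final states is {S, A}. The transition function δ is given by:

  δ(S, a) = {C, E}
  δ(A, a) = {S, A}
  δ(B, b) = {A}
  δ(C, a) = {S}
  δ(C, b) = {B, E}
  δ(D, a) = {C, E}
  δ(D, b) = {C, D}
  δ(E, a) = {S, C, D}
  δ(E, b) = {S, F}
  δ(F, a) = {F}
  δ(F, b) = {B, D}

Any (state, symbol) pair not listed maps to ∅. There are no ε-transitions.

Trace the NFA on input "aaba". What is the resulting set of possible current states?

{S, C, D, E}

Start in {S}.
Read 'a': {S} → {C, E}.
Read 'a': {C, E} → {S, C, D}.
Read 'b': {S, C, D} → {B, C, D, E}.
Read 'a': {B, C, D, E} → {S, C, D, E}.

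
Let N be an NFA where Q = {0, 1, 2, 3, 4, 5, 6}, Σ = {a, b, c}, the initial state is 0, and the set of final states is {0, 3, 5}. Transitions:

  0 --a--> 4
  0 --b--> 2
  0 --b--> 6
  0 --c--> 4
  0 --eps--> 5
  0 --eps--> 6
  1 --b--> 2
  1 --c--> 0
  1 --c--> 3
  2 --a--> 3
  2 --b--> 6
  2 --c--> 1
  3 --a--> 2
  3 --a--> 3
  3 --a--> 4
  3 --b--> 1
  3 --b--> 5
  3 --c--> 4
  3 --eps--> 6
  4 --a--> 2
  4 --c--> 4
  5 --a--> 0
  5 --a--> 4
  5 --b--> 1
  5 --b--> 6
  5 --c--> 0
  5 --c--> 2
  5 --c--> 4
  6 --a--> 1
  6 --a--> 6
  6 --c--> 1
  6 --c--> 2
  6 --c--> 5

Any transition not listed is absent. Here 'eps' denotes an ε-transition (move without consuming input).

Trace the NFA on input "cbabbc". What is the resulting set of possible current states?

Start: ε-closure({0}) = {0, 5, 6}.
Read 'c': 0→{4}, 5→{0, 2, 4}, 6→{1, 2, 5}; union {0, 1, 2, 4, 5}; ε-closure = {0, 1, 2, 4, 5, 6}.
Read 'b': 0→{2, 6}, 1→{2}, 2→{6}, 4→∅, 5→{1, 6}, 6→∅; now {1, 2, 6}.
Read 'a': 1→∅, 2→{3}, 6→{1, 6}; now {1, 3, 6}.
Read 'b': 1→{2}, 3→{1, 5}, 6→∅; now {1, 2, 5}.
Read 'b': 1→{2}, 2→{6}, 5→{1, 6}; now {1, 2, 6}.
Read 'c': 1→{0, 3}, 2→{1}, 6→{1, 2, 5}; union {0, 1, 2, 3, 5}; ε-closure = {0, 1, 2, 3, 5, 6}.

{0, 1, 2, 3, 5, 6}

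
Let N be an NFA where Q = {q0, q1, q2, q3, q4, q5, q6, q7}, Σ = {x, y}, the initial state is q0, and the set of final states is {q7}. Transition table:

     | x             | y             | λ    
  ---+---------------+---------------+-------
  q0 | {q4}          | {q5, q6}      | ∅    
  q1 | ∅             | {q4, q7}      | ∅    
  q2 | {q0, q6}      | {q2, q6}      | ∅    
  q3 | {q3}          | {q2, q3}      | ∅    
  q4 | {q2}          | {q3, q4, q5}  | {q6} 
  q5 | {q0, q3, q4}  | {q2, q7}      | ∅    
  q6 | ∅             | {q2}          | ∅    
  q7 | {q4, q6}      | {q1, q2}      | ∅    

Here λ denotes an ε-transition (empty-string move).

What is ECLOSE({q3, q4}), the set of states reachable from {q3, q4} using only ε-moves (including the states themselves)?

{q3, q4, q6}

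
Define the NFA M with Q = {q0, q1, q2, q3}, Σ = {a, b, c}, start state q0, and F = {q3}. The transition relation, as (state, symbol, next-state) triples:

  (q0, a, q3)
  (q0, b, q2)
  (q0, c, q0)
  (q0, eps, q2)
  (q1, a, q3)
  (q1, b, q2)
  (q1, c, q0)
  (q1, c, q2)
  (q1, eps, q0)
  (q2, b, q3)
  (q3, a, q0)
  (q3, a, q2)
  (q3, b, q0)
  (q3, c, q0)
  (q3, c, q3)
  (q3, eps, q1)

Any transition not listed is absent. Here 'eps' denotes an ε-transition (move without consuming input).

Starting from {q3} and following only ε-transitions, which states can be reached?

Begin with {q3}.
ε-move q3 → q1; add q1.
ε-move q1 → q0; add q0.
ε-move q0 → q2; add q2.

{q0, q1, q2, q3}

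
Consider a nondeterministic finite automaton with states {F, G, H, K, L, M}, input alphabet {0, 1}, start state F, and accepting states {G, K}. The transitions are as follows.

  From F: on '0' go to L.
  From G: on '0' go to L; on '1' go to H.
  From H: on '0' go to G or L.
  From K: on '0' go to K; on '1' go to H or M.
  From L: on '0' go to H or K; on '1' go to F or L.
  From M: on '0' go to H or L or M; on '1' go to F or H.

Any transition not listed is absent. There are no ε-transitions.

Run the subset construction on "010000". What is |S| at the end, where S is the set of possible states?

Start in {F}.
Read '0': {F} → {L}.
Read '1': {L} → {F, L}.
Read '0': {F, L} → {H, K, L}.
Read '0': {H, K, L} → {G, H, K, L}.
Read '0': {G, H, K, L} → {G, H, K, L}.
Read '0': {G, H, K, L} → {G, H, K, L}.
That set has 4 states.

4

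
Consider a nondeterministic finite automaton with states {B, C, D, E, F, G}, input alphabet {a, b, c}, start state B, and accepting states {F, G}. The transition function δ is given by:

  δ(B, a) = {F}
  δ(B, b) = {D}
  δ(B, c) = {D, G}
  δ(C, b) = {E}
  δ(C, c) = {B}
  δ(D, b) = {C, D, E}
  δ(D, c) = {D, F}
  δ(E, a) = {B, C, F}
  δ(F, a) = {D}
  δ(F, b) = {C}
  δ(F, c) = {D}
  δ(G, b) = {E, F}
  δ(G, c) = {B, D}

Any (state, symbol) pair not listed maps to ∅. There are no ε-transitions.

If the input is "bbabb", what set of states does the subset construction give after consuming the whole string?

Start in {B}.
Read 'b': B→{D}; now {D}.
Read 'b': D→{C, D, E}; now {C, D, E}.
Read 'a': C→∅, D→∅, E→{B, C, F}; now {B, C, F}.
Read 'b': B→{D}, C→{E}, F→{C}; now {C, D, E}.
Read 'b': C→{E}, D→{C, D, E}, E→∅; now {C, D, E}.

{C, D, E}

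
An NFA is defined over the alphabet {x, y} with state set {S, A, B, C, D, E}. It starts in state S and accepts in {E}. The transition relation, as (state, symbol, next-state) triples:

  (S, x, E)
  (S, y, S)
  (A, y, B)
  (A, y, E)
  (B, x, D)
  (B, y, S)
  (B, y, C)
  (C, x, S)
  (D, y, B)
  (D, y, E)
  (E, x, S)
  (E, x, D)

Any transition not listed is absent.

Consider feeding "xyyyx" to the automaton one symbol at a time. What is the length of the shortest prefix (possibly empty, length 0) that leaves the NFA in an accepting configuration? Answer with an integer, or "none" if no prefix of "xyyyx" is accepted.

1

Start in {S}.
Read 'x': S→{E}; now {E}.
None of the earlier sets intersect F, but {E} does.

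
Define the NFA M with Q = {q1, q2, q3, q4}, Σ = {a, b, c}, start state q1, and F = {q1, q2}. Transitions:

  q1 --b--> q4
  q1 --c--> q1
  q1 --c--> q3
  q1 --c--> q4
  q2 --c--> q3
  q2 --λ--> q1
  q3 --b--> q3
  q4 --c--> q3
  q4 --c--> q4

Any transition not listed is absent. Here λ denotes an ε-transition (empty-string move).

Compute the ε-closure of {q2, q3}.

Begin with {q2, q3}.
ε-move q2 → q1; add q1.

{q1, q2, q3}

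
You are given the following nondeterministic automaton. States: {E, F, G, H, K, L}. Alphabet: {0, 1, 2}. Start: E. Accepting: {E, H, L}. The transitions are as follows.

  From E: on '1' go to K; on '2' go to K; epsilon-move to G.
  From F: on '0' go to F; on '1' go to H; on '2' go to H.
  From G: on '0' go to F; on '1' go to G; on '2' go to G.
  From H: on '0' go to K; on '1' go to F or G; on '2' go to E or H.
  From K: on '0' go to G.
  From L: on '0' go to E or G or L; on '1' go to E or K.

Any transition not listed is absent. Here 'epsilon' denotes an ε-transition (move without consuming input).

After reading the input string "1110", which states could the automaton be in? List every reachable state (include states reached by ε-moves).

Start: ε-closure({E}) = {E, G}.
Read '1': {E, G} → {G, K}.
Read '1': {G, K} → {G}.
Read '1': {G} → {G}.
Read '0': {G} → {F}.

{F}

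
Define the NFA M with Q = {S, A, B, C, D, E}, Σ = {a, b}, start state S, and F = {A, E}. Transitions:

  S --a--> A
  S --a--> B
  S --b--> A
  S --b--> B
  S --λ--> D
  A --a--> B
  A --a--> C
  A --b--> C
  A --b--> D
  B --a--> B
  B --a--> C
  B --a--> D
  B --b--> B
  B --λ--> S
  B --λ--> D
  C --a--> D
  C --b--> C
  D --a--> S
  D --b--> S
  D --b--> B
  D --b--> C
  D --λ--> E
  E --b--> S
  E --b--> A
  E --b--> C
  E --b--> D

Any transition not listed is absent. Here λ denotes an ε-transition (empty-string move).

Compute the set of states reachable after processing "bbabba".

{S, A, B, C, D, E}

Start: ε-closure({S}) = {S, D, E}.
Read 'b': S→{A, B}, D→{S, B, C}, E→{S, A, C, D}; union {S, A, B, C, D}; ε-closure = {S, A, B, C, D, E}.
Read 'b': S→{A, B}, A→{C, D}, B→{B}, C→{C}, D→{S, B, C}, E→{S, A, C, D}; union {S, A, B, C, D}; ε-closure = {S, A, B, C, D, E}.
Read 'a': S→{A, B}, A→{B, C}, B→{B, C, D}, C→{D}, D→{S}, E→∅; union {S, A, B, C, D}; ε-closure = {S, A, B, C, D, E}.
Read 'b': S→{A, B}, A→{C, D}, B→{B}, C→{C}, D→{S, B, C}, E→{S, A, C, D}; union {S, A, B, C, D}; ε-closure = {S, A, B, C, D, E}.
Read 'b': S→{A, B}, A→{C, D}, B→{B}, C→{C}, D→{S, B, C}, E→{S, A, C, D}; union {S, A, B, C, D}; ε-closure = {S, A, B, C, D, E}.
Read 'a': S→{A, B}, A→{B, C}, B→{B, C, D}, C→{D}, D→{S}, E→∅; union {S, A, B, C, D}; ε-closure = {S, A, B, C, D, E}.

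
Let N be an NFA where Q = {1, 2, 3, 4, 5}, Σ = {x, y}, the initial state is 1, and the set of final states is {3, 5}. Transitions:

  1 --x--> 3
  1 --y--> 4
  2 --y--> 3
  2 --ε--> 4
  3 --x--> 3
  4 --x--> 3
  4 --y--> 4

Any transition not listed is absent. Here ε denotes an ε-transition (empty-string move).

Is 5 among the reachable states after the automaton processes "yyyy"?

Start in {1}.
Read 'y': {1} → {4}.
Read 'y': {4} → {4}.
Read 'y': {4} → {4}.
Read 'y': {4} → {4}.
State 5 is not in {4}.

No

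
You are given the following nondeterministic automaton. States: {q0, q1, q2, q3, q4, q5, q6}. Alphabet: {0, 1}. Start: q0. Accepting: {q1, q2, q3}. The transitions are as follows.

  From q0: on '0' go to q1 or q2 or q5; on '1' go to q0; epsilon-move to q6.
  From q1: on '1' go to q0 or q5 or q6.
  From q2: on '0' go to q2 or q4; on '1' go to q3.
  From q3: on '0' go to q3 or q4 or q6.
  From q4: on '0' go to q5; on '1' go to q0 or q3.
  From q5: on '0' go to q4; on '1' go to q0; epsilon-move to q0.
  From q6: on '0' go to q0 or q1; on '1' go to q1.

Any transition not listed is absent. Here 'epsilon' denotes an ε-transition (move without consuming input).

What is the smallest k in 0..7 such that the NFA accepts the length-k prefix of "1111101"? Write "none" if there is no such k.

Start: ε-closure({q0}) = {q0, q6}.
Read '1': {q0, q6} → {q0, q1, q6}.
None of the earlier sets intersect F, but {q0, q1, q6} does.

1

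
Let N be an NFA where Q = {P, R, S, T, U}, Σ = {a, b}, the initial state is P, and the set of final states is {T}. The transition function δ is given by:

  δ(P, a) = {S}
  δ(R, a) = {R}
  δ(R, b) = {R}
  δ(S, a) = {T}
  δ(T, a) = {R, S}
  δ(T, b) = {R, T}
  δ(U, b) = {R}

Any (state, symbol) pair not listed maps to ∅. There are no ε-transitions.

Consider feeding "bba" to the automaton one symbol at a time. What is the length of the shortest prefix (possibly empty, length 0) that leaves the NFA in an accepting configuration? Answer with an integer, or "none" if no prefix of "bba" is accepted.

none

Start in {P}.
Read 'b': P→∅; now ∅.
The set is empty and remains empty for the remaining 2 symbols.
No reachable set along the way intersects F.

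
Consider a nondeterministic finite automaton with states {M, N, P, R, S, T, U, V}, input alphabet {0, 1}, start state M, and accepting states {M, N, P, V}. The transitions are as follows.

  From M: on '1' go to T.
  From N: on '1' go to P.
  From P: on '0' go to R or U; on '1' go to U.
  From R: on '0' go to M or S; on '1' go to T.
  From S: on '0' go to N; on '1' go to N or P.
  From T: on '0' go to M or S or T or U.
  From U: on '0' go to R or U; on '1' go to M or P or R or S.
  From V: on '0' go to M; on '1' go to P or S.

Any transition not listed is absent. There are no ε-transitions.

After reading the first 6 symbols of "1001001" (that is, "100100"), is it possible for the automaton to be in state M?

Start in {M}.
Read '1': {M} → {T}.
Read '0': {T} → {M, S, T, U}.
Read '0': {M, S, T, U} → {M, N, R, S, T, U}.
Read '1': {M, N, R, S, T, U} → {M, N, P, R, S, T}.
Read '0': {M, N, P, R, S, T} → {M, N, R, S, T, U}.
Read '0': {M, N, R, S, T, U} → {M, N, R, S, T, U}.
State M is in {M, N, R, S, T, U}.

Yes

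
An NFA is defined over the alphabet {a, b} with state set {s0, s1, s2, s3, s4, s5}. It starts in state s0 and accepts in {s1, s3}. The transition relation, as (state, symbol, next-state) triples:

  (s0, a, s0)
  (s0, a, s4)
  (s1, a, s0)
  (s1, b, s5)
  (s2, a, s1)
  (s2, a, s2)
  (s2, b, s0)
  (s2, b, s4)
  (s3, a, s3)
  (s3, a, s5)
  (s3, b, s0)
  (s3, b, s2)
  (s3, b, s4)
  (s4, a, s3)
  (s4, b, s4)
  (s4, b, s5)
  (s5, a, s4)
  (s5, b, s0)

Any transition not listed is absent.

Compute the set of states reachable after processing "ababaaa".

{s0, s1, s2, s3, s4, s5}

Start in {s0}.
Read 'a': s0→{s0, s4}; now {s0, s4}.
Read 'b': s0→∅, s4→{s4, s5}; now {s4, s5}.
Read 'a': s4→{s3}, s5→{s4}; now {s3, s4}.
Read 'b': s3→{s0, s2, s4}, s4→{s4, s5}; now {s0, s2, s4, s5}.
Read 'a': s0→{s0, s4}, s2→{s1, s2}, s4→{s3}, s5→{s4}; now {s0, s1, s2, s3, s4}.
Read 'a': s0→{s0, s4}, s1→{s0}, s2→{s1, s2}, s3→{s3, s5}, s4→{s3}; now {s0, s1, s2, s3, s4, s5}.
Read 'a': s0→{s0, s4}, s1→{s0}, s2→{s1, s2}, s3→{s3, s5}, s4→{s3}, s5→{s4}; now {s0, s1, s2, s3, s4, s5}.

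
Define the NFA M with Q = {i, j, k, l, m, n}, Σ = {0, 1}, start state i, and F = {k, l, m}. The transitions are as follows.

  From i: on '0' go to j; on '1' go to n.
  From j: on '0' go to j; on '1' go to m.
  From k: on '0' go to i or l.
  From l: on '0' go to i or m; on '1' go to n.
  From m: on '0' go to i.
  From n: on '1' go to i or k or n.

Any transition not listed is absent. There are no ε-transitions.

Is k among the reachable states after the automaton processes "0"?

No

Start in {i}.
Read '0': {i} → {j}.
State k is not in {j}.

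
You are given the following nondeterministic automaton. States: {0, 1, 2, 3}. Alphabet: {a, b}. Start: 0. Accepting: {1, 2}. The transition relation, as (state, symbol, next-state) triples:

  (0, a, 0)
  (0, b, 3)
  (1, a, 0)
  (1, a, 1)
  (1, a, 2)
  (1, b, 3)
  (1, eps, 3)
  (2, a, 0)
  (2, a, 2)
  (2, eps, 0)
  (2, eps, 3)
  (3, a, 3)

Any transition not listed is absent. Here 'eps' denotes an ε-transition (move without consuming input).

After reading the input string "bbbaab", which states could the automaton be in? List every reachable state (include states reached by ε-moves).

Start in {0}.
Read 'b': {0} → {3}.
Read 'b': {3} → ∅.
The set is empty and remains empty for the remaining 4 symbols.

∅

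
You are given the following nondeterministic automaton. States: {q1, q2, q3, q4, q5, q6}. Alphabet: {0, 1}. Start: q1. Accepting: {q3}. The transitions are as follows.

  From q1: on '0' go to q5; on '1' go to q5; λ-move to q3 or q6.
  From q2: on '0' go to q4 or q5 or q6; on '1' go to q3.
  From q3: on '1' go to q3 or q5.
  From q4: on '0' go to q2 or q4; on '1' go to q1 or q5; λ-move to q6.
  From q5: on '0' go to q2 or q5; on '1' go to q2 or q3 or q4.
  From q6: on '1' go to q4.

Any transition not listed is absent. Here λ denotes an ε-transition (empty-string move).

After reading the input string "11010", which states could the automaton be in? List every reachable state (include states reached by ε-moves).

{q2, q4, q5, q6}

Start: ε-closure({q1}) = {q1, q3, q6}.
Read '1': q1→{q5}, q3→{q3, q5}, q6→{q4}; union {q3, q4, q5}; ε-closure = {q3, q4, q5, q6}.
Read '1': q3→{q3, q5}, q4→{q1, q5}, q5→{q2, q3, q4}, q6→{q4}; union {q1, q2, q3, q4, q5}; ε-closure = {q1, q2, q3, q4, q5, q6}.
Read '0': q1→{q5}, q2→{q4, q5, q6}, q3→∅, q4→{q2, q4}, q5→{q2, q5}, q6→∅; now {q2, q4, q5, q6}.
Read '1': q2→{q3}, q4→{q1, q5}, q5→{q2, q3, q4}, q6→{q4}; union {q1, q2, q3, q4, q5}; ε-closure = {q1, q2, q3, q4, q5, q6}.
Read '0': q1→{q5}, q2→{q4, q5, q6}, q3→∅, q4→{q2, q4}, q5→{q2, q5}, q6→∅; now {q2, q4, q5, q6}.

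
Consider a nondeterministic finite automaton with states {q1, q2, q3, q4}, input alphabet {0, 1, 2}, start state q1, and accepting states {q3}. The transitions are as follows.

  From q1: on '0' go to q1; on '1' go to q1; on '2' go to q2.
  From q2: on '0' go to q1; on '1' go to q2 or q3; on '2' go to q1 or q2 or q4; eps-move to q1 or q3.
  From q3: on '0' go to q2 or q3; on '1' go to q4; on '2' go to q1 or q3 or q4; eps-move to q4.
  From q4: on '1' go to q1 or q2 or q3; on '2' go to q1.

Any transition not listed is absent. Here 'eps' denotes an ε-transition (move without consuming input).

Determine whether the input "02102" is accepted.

Yes

Start in {q1}.
Read '0': {q1} → {q1}.
Read '2': {q1} → {q1, q2, q3, q4}.
Read '1': {q1, q2, q3, q4} → {q1, q2, q3, q4}.
Read '0': {q1, q2, q3, q4} → {q1, q2, q3, q4}.
Read '2': {q1, q2, q3, q4} → {q1, q2, q3, q4}.
The final set {q1, q2, q3, q4} contains the accepting state q3.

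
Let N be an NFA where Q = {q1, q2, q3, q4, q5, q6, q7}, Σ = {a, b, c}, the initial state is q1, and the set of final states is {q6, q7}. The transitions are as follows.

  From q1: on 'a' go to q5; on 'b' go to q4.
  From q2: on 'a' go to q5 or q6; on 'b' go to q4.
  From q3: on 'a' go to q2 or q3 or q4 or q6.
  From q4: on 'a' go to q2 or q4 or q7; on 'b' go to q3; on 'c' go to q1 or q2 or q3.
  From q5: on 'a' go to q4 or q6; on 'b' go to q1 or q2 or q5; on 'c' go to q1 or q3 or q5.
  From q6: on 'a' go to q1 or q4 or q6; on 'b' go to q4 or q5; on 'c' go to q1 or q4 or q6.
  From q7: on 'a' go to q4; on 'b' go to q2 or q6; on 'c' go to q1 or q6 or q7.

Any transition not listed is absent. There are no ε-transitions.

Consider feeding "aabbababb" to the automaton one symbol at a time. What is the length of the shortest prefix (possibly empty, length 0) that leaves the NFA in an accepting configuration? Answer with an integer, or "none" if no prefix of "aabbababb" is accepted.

2

Start in {q1}.
Read 'a': q1→{q5}; now {q5}.
Read 'a': q5→{q4, q6}; now {q4, q6}.
None of the earlier sets intersect F, but {q4, q6} does.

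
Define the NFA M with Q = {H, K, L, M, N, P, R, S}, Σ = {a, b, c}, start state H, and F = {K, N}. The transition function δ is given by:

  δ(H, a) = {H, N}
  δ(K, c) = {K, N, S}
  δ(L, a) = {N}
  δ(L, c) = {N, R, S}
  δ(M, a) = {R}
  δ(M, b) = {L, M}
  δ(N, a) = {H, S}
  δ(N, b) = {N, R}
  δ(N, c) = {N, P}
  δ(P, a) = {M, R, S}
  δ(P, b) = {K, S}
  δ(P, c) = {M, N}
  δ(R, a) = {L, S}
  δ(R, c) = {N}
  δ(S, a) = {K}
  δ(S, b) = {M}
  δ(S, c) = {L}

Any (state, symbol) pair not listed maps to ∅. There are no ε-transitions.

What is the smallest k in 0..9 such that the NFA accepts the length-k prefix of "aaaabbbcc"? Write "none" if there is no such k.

1

Start in {H}.
Read 'a': {H} → {H, N}.
None of the earlier sets intersect F, but {H, N} does.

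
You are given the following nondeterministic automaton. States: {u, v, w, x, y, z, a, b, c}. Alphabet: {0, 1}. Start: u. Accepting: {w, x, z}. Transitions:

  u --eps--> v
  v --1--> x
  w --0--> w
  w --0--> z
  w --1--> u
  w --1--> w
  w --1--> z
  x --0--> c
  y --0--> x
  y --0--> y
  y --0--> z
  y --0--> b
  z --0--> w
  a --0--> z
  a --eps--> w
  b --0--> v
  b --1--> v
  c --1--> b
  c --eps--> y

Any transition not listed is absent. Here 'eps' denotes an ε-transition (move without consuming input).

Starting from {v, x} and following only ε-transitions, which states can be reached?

{v, x}

Begin with {v, x}.
No ε-moves leave this set, so the closure equals the set itself.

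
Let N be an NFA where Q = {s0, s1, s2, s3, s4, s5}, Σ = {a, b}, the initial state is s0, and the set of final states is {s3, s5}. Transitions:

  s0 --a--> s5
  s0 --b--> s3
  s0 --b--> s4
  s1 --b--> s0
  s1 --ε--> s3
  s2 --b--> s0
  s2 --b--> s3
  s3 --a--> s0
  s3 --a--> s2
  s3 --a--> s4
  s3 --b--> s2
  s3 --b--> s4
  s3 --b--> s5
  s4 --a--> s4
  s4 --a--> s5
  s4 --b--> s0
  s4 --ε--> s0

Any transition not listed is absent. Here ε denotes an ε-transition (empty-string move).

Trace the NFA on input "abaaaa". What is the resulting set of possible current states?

Start in {s0}.
Read 'a': {s0} → {s5}.
Read 'b': {s5} → ∅.
The set is empty and remains empty for the remaining 4 symbols.

∅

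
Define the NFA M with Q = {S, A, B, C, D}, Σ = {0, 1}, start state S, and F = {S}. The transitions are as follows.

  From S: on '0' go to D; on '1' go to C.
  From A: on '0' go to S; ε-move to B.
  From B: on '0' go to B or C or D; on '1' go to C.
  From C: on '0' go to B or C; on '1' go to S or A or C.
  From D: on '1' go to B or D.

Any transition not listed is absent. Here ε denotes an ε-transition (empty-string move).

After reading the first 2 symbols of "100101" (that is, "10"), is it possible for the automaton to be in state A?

No

Start in {S}.
Read '1': {S} → {C}.
Read '0': {C} → {B, C}.
State A is not in {B, C}.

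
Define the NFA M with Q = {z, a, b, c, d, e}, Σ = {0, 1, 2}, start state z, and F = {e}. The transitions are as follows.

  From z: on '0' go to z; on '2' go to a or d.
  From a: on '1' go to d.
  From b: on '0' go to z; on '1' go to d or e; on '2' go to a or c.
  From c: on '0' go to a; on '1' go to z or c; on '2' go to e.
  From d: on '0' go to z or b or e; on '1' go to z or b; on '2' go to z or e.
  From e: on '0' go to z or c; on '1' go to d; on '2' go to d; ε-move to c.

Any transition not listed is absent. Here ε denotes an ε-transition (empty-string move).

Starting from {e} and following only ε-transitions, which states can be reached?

Begin with {e}.
ε-move e → c; add c.

{c, e}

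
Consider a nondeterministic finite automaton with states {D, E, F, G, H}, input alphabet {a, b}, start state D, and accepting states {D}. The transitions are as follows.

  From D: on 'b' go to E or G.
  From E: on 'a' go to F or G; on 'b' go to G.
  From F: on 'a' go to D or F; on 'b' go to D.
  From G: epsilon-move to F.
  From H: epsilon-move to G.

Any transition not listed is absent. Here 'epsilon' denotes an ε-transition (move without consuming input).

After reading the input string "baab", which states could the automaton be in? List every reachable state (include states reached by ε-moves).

{D, E, F, G}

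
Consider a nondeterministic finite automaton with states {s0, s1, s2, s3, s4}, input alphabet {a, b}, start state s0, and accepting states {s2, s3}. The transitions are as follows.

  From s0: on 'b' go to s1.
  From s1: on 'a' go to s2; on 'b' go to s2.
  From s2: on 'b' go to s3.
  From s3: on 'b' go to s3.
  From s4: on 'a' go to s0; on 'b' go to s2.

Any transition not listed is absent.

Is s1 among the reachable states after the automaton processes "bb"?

Start in {s0}.
Read 'b': s0→{s1}; now {s1}.
Read 'b': s1→{s2}; now {s2}.
State s1 is not in {s2}.

No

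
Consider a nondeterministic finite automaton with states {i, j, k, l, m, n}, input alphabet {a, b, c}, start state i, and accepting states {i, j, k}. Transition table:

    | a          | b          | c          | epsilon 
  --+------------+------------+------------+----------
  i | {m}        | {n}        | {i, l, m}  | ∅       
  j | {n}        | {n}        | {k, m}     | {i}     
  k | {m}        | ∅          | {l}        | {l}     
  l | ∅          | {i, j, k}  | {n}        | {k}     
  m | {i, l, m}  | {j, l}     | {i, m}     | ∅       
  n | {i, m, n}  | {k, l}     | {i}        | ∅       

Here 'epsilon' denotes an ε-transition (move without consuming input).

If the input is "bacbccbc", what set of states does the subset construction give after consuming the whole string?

{i, k, l, m, n}

Start in {i}.
Read 'b': i→{n}; now {n}.
Read 'a': n→{i, m, n}; now {i, m, n}.
Read 'c': i→{i, l, m}, m→{i, m}, n→{i}; union {i, l, m}; ε-closure = {i, k, l, m}.
Read 'b': i→{n}, k→∅, l→{i, j, k}, m→{j, l}; now {i, j, k, l, n}.
Read 'c': i→{i, l, m}, j→{k, m}, k→{l}, l→{n}, n→{i}; now {i, k, l, m, n}.
Read 'c': i→{i, l, m}, k→{l}, l→{n}, m→{i, m}, n→{i}; union {i, l, m, n}; ε-closure = {i, k, l, m, n}.
Read 'b': i→{n}, k→∅, l→{i, j, k}, m→{j, l}, n→{k, l}; now {i, j, k, l, n}.
Read 'c': i→{i, l, m}, j→{k, m}, k→{l}, l→{n}, n→{i}; now {i, k, l, m, n}.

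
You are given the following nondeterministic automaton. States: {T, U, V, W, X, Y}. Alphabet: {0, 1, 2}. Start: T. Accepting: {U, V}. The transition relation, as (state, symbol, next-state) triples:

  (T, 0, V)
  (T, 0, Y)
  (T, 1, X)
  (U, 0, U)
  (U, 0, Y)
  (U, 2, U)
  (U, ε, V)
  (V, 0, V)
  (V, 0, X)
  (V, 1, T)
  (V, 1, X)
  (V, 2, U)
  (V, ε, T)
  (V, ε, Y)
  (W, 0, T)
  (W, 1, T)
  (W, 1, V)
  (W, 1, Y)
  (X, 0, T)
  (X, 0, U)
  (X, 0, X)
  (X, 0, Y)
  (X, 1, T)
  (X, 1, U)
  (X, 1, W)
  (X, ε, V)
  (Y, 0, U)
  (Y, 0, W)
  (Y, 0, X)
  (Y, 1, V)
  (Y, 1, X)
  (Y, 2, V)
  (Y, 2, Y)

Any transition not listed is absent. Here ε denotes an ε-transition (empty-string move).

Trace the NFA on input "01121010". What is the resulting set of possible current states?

{T, U, V, W, X, Y}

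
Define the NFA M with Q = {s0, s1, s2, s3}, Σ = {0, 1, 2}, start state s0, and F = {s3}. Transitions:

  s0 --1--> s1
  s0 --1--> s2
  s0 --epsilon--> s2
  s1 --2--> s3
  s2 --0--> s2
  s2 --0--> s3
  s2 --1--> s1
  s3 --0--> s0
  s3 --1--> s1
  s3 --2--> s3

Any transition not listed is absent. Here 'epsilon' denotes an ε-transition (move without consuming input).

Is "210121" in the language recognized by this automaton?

No

Start: ε-closure({s0}) = {s0, s2}.
Read '2': {s0, s2} → ∅.
The set is empty and remains empty for the remaining 5 symbols.
The final set ∅ contains no accepting state.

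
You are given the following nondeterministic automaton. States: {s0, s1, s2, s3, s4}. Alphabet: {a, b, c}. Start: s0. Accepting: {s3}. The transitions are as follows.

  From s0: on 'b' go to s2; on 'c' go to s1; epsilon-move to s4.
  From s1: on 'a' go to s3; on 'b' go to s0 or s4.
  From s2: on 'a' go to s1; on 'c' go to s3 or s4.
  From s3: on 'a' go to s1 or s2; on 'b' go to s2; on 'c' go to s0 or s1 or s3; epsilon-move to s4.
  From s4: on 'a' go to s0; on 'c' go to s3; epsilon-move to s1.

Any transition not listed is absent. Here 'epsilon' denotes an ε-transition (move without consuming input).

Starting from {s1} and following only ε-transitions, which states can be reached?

{s1}

Begin with {s1}.
No ε-moves leave this set, so the closure equals the set itself.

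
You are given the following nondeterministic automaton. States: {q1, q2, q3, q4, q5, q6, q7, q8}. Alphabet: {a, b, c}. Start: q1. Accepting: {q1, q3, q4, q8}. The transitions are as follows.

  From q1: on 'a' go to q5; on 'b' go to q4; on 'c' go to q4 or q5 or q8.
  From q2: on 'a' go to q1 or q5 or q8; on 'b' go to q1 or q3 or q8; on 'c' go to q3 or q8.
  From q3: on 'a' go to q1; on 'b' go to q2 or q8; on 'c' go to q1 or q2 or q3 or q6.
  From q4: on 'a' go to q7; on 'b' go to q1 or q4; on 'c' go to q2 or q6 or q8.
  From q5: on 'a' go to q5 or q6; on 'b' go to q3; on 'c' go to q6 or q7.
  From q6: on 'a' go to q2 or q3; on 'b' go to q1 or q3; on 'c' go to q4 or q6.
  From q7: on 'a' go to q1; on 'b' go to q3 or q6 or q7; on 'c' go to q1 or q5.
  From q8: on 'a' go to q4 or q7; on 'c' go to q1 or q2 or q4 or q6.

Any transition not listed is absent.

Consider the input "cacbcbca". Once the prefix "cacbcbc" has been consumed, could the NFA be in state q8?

Yes

Start in {q1}.
Read 'c': q1→{q4, q5, q8}; now {q4, q5, q8}.
Read 'a': q4→{q7}, q5→{q5, q6}, q8→{q4, q7}; now {q4, q5, q6, q7}.
Read 'c': q4→{q2, q6, q8}, q5→{q6, q7}, q6→{q4, q6}, q7→{q1, q5}; now {q1, q2, q4, q5, q6, q7, q8}.
Read 'b': q1→{q4}, q2→{q1, q3, q8}, q4→{q1, q4}, q5→{q3}, q6→{q1, q3}, q7→{q3, q6, q7}, q8→∅; now {q1, q3, q4, q6, q7, q8}.
Read 'c': q1→{q4, q5, q8}, q3→{q1, q2, q3, q6}, q4→{q2, q6, q8}, q6→{q4, q6}, q7→{q1, q5}, q8→{q1, q2, q4, q6}; now {q1, q2, q3, q4, q5, q6, q8}.
Read 'b': q1→{q4}, q2→{q1, q3, q8}, q3→{q2, q8}, q4→{q1, q4}, q5→{q3}, q6→{q1, q3}, q8→∅; now {q1, q2, q3, q4, q8}.
Read 'c': q1→{q4, q5, q8}, q2→{q3, q8}, q3→{q1, q2, q3, q6}, q4→{q2, q6, q8}, q8→{q1, q2, q4, q6}; now {q1, q2, q3, q4, q5, q6, q8}.
State q8 is in {q1, q2, q3, q4, q5, q6, q8}.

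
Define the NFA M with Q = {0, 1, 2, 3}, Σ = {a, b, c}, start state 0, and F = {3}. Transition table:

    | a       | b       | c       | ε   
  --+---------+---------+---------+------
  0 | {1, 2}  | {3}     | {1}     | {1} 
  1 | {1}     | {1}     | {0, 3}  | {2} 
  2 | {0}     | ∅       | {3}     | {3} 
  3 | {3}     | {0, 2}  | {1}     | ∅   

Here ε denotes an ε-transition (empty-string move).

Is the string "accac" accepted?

Start: ε-closure({0}) = {0, 1, 2, 3}.
Read 'a': {0, 1, 2, 3} → {0, 1, 2, 3}.
Read 'c': {0, 1, 2, 3} → {0, 1, 2, 3}.
Read 'c': {0, 1, 2, 3} → {0, 1, 2, 3}.
Read 'a': {0, 1, 2, 3} → {0, 1, 2, 3}.
Read 'c': {0, 1, 2, 3} → {0, 1, 2, 3}.
The final set {0, 1, 2, 3} contains the accepting state 3.

Yes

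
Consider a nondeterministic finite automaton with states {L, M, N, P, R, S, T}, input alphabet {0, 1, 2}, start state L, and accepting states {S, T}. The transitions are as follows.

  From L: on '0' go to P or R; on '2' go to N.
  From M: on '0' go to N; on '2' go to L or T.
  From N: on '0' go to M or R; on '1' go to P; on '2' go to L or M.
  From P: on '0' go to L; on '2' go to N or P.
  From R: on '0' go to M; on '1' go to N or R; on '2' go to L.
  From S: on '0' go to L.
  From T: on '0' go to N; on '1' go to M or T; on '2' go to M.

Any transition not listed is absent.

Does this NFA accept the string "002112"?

Yes

Start in {L}.
Read '0': {L} → {P, R}.
Read '0': {P, R} → {L, M}.
Read '2': {L, M} → {L, N, T}.
Read '1': {L, N, T} → {M, P, T}.
Read '1': {M, P, T} → {M, T}.
Read '2': {M, T} → {L, M, T}.
The final set {L, M, T} contains the accepting state T.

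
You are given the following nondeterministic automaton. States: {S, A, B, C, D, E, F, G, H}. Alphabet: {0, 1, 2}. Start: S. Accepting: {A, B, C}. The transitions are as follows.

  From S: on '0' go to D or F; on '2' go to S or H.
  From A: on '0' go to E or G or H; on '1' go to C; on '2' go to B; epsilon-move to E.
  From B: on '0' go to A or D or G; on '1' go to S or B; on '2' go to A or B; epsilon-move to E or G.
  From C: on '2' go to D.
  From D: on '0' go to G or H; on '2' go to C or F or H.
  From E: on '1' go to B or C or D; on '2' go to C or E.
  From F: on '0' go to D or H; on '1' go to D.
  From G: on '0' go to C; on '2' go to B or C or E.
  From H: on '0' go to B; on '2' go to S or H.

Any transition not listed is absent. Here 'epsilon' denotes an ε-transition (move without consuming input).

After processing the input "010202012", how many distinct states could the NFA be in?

Start in {S}.
Read '0': S→{D, F}; now {D, F}.
Read '1': D→∅, F→{D}; now {D}.
Read '0': D→{G, H}; now {G, H}.
Read '2': G→{B, C, E}, H→{S, H}; union {S, B, C, E, H}; ε-closure = {S, B, C, E, G, H}.
Read '0': S→{D, F}, B→{A, D, G}, C→∅, E→∅, G→{C}, H→{B}; union {A, B, C, D, F, G}; ε-closure = {A, B, C, D, E, F, G}.
Read '2': A→{B}, B→{A, B}, C→{D}, D→{C, F, H}, E→{C, E}, F→∅, G→{B, C, E}; union {A, B, C, D, E, F, H}; ε-closure = {A, B, C, D, E, F, G, H}.
Read '0': A→{E, G, H}, B→{A, D, G}, C→∅, D→{G, H}, E→∅, F→{D, H}, G→{C}, H→{B}; now {A, B, C, D, E, G, H}.
Read '1': A→{C}, B→{S, B}, C→∅, D→∅, E→{B, C, D}, G→∅, H→∅; union {S, B, C, D}; ε-closure = {S, B, C, D, E, G}.
Read '2': S→{S, H}, B→{A, B}, C→{D}, D→{C, F, H}, E→{C, E}, G→{B, C, E}; union {S, A, B, C, D, E, F, H}; ε-closure = {S, A, B, C, D, E, F, G, H}.
That set has 9 states.

9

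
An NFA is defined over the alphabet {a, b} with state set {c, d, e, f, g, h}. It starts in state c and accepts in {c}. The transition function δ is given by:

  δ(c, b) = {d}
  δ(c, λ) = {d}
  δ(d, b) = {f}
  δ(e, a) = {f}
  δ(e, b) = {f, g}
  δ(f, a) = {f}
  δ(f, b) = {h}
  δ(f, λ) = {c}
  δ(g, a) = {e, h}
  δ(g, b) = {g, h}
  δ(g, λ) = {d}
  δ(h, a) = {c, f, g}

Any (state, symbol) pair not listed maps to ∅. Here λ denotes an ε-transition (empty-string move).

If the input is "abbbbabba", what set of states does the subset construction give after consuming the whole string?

Start: ε-closure({c}) = {c, d}.
Read 'a': c→∅, d→∅; now ∅.
The set is empty and remains empty for the remaining 8 symbols.

∅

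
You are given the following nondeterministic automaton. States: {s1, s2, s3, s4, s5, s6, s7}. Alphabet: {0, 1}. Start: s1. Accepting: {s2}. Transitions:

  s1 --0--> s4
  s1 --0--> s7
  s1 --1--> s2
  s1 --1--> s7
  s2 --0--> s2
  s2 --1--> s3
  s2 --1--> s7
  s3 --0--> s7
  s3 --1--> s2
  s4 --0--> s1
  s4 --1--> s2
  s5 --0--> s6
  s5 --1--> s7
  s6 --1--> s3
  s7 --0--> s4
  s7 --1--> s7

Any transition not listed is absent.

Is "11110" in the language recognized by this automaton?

No

Start in {s1}.
Read '1': s1→{s2, s7}; now {s2, s7}.
Read '1': s2→{s3, s7}, s7→{s7}; now {s3, s7}.
Read '1': s3→{s2}, s7→{s7}; now {s2, s7}.
Read '1': s2→{s3, s7}, s7→{s7}; now {s3, s7}.
Read '0': s3→{s7}, s7→{s4}; now {s4, s7}.
The final set {s4, s7} contains no accepting state.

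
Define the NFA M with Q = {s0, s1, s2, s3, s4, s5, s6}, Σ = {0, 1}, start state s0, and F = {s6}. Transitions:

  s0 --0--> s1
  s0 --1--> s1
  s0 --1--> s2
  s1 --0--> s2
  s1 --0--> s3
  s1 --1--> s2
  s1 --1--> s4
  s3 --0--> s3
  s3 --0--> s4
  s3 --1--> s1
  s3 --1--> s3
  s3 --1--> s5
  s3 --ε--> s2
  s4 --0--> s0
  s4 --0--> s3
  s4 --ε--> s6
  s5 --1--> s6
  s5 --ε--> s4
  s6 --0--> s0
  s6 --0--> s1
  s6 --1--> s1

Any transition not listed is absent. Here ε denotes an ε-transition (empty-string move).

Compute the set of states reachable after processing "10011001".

{s1, s2, s3, s4, s5, s6}

Start in {s0}.
Read '1': {s0} → {s1, s2}.
Read '0': {s1, s2} → {s2, s3}.
Read '0': {s2, s3} → {s2, s3, s4, s6}.
Read '1': {s2, s3, s4, s6} → {s1, s2, s3, s4, s5, s6}.
Read '1': {s1, s2, s3, s4, s5, s6} → {s1, s2, s3, s4, s5, s6}.
Read '0': {s1, s2, s3, s4, s5, s6} → {s0, s1, s2, s3, s4, s6}.
Read '0': {s0, s1, s2, s3, s4, s6} → {s0, s1, s2, s3, s4, s6}.
Read '1': {s0, s1, s2, s3, s4, s6} → {s1, s2, s3, s4, s5, s6}.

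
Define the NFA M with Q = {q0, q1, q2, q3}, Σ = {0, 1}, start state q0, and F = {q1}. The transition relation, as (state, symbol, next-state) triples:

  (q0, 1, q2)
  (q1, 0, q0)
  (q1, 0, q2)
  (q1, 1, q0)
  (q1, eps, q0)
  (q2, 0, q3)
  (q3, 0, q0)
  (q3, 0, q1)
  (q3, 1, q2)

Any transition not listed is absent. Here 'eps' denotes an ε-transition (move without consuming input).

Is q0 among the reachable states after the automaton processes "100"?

Yes

Start in {q0}.
Read '1': q0→{q2}; now {q2}.
Read '0': q2→{q3}; now {q3}.
Read '0': q3→{q0, q1}; now {q0, q1}.
State q0 is in {q0, q1}.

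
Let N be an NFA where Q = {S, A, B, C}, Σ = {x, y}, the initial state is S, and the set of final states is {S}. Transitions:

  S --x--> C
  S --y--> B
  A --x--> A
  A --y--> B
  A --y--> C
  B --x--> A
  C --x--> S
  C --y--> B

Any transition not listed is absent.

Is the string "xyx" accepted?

No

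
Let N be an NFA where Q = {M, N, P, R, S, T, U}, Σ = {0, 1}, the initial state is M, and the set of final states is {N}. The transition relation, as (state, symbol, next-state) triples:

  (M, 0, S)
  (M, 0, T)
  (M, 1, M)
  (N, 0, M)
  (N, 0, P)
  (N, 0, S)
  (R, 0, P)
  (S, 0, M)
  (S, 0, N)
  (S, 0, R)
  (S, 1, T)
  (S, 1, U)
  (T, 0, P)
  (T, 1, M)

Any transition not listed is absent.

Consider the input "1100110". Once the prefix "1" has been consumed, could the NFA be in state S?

No

Start in {M}.
Read '1': M→{M}; now {M}.
State S is not in {M}.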